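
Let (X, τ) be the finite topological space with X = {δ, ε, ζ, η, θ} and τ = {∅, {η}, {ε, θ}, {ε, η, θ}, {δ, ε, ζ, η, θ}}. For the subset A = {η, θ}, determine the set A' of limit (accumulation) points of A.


A' = {δ, ε, ζ}

For each x ∈ X, list the open sets U ∈ τ with x ∈ U, then check whether U ∩ (A ∖ {x}) ≠ ∅ for every such U.
  x = δ: opens ∋ x are {δ, ε, ζ, η, θ}; each meets A ∖ {δ}, so x IS a limit point.
  x = ε: opens ∋ x are {ε, θ}, {ε, η, θ}, {δ, ε, ζ, η, θ}; each meets A ∖ {ε}, so x IS a limit point.
  x = ζ: opens ∋ x are {δ, ε, ζ, η, θ}; each meets A ∖ {ζ}, so x IS a limit point.
  x = η: open {η} ∋ x has {η} ∩ (A ∖ {η}) = ∅, so x is NOT a limit point.
  x = θ: open {ε, θ} ∋ x has {ε, θ} ∩ (A ∖ {θ}) = ∅, so x is NOT a limit point.
Collecting: A' = {δ, ε, ζ}.


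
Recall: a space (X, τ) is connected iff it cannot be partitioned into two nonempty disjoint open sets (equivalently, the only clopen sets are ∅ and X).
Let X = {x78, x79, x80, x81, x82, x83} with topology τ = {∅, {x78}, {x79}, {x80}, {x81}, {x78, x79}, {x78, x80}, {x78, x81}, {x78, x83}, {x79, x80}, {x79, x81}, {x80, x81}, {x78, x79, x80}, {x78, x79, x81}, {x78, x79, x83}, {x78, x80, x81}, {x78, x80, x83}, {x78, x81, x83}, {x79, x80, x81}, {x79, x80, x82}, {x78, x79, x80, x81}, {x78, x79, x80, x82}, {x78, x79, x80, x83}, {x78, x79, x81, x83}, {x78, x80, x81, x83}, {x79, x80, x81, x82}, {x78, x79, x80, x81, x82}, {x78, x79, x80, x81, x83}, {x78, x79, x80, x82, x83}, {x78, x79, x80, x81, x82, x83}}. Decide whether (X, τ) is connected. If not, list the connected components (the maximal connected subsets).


(X, τ) is disconnected; components = [{x81}, {x78, x83}, {x79, x80, x82}].

Find clopen sets (U ∈ τ with X ∖ U ∈ τ):
  U = ∅, X ∖ U = {x78, x79, x80, x81, x82, x83} — both open, so U is clopen.
  U = {x81}, X ∖ U = {x78, x79, x80, x82, x83} — both open, so U is clopen.
  U = {x78, x83}, X ∖ U = {x79, x80, x81, x82} — both open, so U is clopen.
  U = {x78, x81, x83}, X ∖ U = {x79, x80, x82} — both open, so U is clopen.
  U = {x79, x80, x82}, X ∖ U = {x78, x81, x83} — both open, so U is clopen.
  U = {x79, x80, x81, x82}, X ∖ U = {x78, x83} — both open, so U is clopen.
  U = {x78, x79, x80, x82, x83}, X ∖ U = {x81} — both open, so U is clopen.
  U = {x78, x79, x80, x81, x82, x83}, X ∖ U = ∅ — both open, so U is clopen.
Nontrivial clopen(s) exist: e.g. {x81}. So (X, τ) is disconnected.
Compute connected components by grouping points that agree on all clopens:
  component: {x81}
  component: {x78, x83}
  component: {x79, x80, x82}


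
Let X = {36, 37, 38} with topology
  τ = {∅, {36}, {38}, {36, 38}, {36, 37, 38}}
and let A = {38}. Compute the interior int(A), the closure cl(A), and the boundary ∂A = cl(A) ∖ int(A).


int(A) = {38}, cl(A) = {37, 38}, ∂A = {37}.

Closed sets in (X, τ) are complements of opens:
  closed(X, τ) = {∅, {37}, {36, 37}, {37, 38}, {36, 37, 38}}.
int(A) = ⋃ {U ∈ τ : U ⊆ A}. Opens contained in A: ∅, {38}.
Taking the union of these: int(A) = {38}.
cl(A) = ⋂ {C closed : A ⊆ C}. Closed sets containing A: {37, 38}, {36, 37, 38}.
Intersecting these: cl(A) = {37, 38}.
∂A = cl(A) ∖ int(A) = {37, 38} ∖ {38} = {37}.


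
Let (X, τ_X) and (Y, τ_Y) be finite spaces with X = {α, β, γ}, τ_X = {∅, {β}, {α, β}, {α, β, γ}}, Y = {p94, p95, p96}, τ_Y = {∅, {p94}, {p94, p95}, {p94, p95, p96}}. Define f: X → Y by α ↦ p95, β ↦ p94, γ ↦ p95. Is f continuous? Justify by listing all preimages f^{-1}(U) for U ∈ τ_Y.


f IS continuous.

Compute f^{-1}(U) for each U ∈ τ_Y:
  U = ∅: f^{-1}(U) = ∅ ∈ τ_X ✓.
  U = {p94}: f^{-1}(U) = {β} ∈ τ_X ✓.
  U = {p94, p95}: f^{-1}(U) = {α, β, γ} ∈ τ_X ✓.
  U = {p94, p95, p96}: f^{-1}(U) = {α, β, γ} ∈ τ_X ✓.
Every preimage lies in τ_X, so f IS continuous.


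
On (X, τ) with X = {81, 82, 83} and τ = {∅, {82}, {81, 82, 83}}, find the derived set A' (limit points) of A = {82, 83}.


A' = {81, 83}

For each x ∈ X, list the open sets U ∈ τ with x ∈ U, then check whether U ∩ (A ∖ {x}) ≠ ∅ for every such U.
  x = 81: opens ∋ x are {81, 82, 83}; each meets A ∖ {81}, so x IS a limit point.
  x = 82: open {82} ∋ x has {82} ∩ (A ∖ {82}) = ∅, so x is NOT a limit point.
  x = 83: opens ∋ x are {81, 82, 83}; each meets A ∖ {83}, so x IS a limit point.
Collecting: A' = {81, 83}.


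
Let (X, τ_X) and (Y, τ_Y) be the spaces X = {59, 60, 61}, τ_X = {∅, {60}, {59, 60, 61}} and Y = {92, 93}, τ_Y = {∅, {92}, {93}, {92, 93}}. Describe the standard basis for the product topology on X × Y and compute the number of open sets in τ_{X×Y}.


Basis B = {∅ × ∅, {60} × {92}, {60} × {93}, {60} × {92, 93}, {59, 60, 61} × {92}, {59, 60, 61} × {93}, {59, 60, 61} × {92, 93}}; |τ_{X×Y}| = 9.

Enumerate products U × V with U ∈ τ_X, V ∈ τ_Y (deduplicated):
  ∅ × ∅ = {} (∅)
  {60} × {92} = {(60,92)}
  {60} × {93} = {(60,93)}
  {60} × {92, 93} = {(60,92), (60,93)}
  {59, 60, 61} × {92} = {(59,92), (60,92), (61,92)}
  {59, 60, 61} × {93} = {(59,93), (60,93), (61,93)}
  {59, 60, 61} × {92, 93} = {(59,92), (59,93), (60,92), (60,93), (61,92), (61,93)}
These 7 distinct sets form the basis B.
Close under arbitrary unions to get τ_{X×Y}; counting gives |τ_{X×Y}| = 9.


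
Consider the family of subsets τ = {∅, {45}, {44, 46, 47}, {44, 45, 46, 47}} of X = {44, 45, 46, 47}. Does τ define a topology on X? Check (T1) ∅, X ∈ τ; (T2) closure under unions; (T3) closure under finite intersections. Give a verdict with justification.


τ IS a topology on X.

Axiom (T1): ∅ ∈ τ? Yes; X ∈ τ? Yes.
Axiom (T2/T3): check pairwise unions and intersections of members of τ.
All pairwise intersections and unions checked — each lies in τ. Therefore τ satisfies (T1), (T2), (T3): it IS a topology on X.


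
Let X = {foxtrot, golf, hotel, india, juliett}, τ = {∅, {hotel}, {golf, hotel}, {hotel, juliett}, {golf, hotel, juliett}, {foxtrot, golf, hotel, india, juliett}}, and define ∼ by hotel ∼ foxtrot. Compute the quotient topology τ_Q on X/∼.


X/∼ = {[foxtrot=hotel], [golf], [india], [juliett]}; |τ_Q| = 2.

Equivalence classes: [foxtrot=hotel], [golf], [india], [juliett].
Quotient map π: X → X/∼ sends foxtrot ↦ [foxtrot=hotel], golf ↦ [golf], hotel ↦ [foxtrot=hotel], india ↦ [india], juliett ↦ [juliett].
For each subset V ⊆ X/∼, compute π^{-1}(V) ⊆ X and check whether π^{-1}(V) ∈ τ. V is open in τ_Q iff π^{-1}(V) ∈ τ.
  V = {}: π^{-1}(V) = ∅ ∈ τ ✓.
  V = {[foxtrot=hotel]}: π^{-1}(V) = {foxtrot, hotel} ∉ τ ✗.
  V = {[golf]}: π^{-1}(V) = {golf} ∉ τ ✗.
  V = {[foxtrot=hotel], [golf]}: π^{-1}(V) = {foxtrot, golf, hotel} ∉ τ ✗.
  V = {[india]}: π^{-1}(V) = {india} ∉ τ ✗.
  V = {[foxtrot=hotel], [india]}: π^{-1}(V) = {foxtrot, hotel, india} ∉ τ ✗.
  V = {[golf], [india]}: π^{-1}(V) = {golf, india} ∉ τ ✗.
  V = {[foxtrot=hotel], [golf], [india]}: π^{-1}(V) = {foxtrot, golf, hotel, india} ∉ τ ✗.
  V = {[juliett]}: π^{-1}(V) = {juliett} ∉ τ ✗.
  V = {[foxtrot=hotel], [juliett]}: π^{-1}(V) = {foxtrot, hotel, juliett} ∉ τ ✗.
  V = {[golf], [juliett]}: π^{-1}(V) = {golf, juliett} ∉ τ ✗.
  V = {[foxtrot=hotel], [golf], [juliett]}: π^{-1}(V) = {foxtrot, golf, hotel, juliett} ∉ τ ✗.
  V = {[india], [juliett]}: π^{-1}(V) = {india, juliett} ∉ τ ✗.
  V = {[foxtrot=hotel], [india], [juliett]}: π^{-1}(V) = {foxtrot, hotel, india, juliett} ∉ τ ✗.
  V = {[golf], [india], [juliett]}: π^{-1}(V) = {golf, india, juliett} ∉ τ ✗.
  V = {[foxtrot=hotel], [golf], [india], [juliett]}: π^{-1}(V) = {foxtrot, golf, hotel, india, juliett} ∈ τ ✓.
Open sets in the quotient: τ_Q = {{}, {[foxtrot=hotel], [golf], [india], [juliett]}} (2 elements).


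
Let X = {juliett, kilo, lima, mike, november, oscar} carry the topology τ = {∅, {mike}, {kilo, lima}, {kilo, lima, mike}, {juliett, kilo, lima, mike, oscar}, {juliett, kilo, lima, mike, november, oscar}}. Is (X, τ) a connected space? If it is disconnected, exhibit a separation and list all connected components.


(X, τ) is connected.

Find clopen sets (U ∈ τ with X ∖ U ∈ τ):
  U = ∅, X ∖ U = {juliett, kilo, lima, mike, november, oscar} — both open, so U is clopen.
  U = {juliett, kilo, lima, mike, november, oscar}, X ∖ U = ∅ — both open, so U is clopen.
Only trivial clopens (∅ and X) exist, so (X, τ) is connected.
Compute connected components by grouping points that agree on all clopens:
  component: {juliett, kilo, lima, mike, november, oscar}


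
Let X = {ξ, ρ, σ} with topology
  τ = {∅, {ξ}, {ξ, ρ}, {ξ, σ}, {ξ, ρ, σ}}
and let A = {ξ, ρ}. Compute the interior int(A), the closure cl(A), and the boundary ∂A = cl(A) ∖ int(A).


int(A) = {ξ, ρ}, cl(A) = {ξ, ρ, σ}, ∂A = {σ}.

Closed sets in (X, τ) are complements of opens:
  closed(X, τ) = {∅, {ρ}, {σ}, {ρ, σ}, {ξ, ρ, σ}}.
int(A) = ⋃ {U ∈ τ : U ⊆ A}. Opens contained in A: ∅, {ξ}, {ξ, ρ}.
Taking the union of these: int(A) = {ξ, ρ}.
cl(A) = ⋂ {C closed : A ⊆ C}. Closed sets containing A: {ξ, ρ, σ}.
Intersecting these: cl(A) = {ξ, ρ, σ}.
∂A = cl(A) ∖ int(A) = {ξ, ρ, σ} ∖ {ξ, ρ} = {σ}.


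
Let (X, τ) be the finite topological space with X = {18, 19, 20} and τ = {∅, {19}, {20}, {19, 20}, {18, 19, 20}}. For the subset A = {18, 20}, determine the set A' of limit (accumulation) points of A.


A' = {18}

For each x ∈ X, list the open sets U ∈ τ with x ∈ U, then check whether U ∩ (A ∖ {x}) ≠ ∅ for every such U.
  x = 18: opens ∋ x are {18, 19, 20}; each meets A ∖ {18}, so x IS a limit point.
  x = 19: open {19} ∋ x has {19} ∩ (A ∖ {19}) = ∅, so x is NOT a limit point.
  x = 20: open {20} ∋ x has {20} ∩ (A ∖ {20}) = ∅, so x is NOT a limit point.
Collecting: A' = {18}.


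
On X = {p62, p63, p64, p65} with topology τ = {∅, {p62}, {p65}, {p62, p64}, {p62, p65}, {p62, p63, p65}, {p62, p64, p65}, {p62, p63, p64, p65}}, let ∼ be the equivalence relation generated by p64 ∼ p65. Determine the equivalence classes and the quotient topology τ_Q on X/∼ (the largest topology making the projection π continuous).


X/∼ = {[p62], [p63], [p64=p65]}; |τ_Q| = 4.

Equivalence classes: [p62], [p63], [p64=p65].
Quotient map π: X → X/∼ sends p62 ↦ [p62], p63 ↦ [p63], p64 ↦ [p64=p65], p65 ↦ [p64=p65].
For each subset V ⊆ X/∼, compute π^{-1}(V) ⊆ X and check whether π^{-1}(V) ∈ τ. V is open in τ_Q iff π^{-1}(V) ∈ τ.
  V = {}: π^{-1}(V) = ∅ ∈ τ ✓.
  V = {[p62]}: π^{-1}(V) = {p62} ∈ τ ✓.
  V = {[p63]}: π^{-1}(V) = {p63} ∉ τ ✗.
  V = {[p62], [p63]}: π^{-1}(V) = {p62, p63} ∉ τ ✗.
  V = {[p64=p65]}: π^{-1}(V) = {p64, p65} ∉ τ ✗.
  V = {[p62], [p64=p65]}: π^{-1}(V) = {p62, p64, p65} ∈ τ ✓.
  V = {[p63], [p64=p65]}: π^{-1}(V) = {p63, p64, p65} ∉ τ ✗.
  V = {[p62], [p63], [p64=p65]}: π^{-1}(V) = {p62, p63, p64, p65} ∈ τ ✓.
Open sets in the quotient: τ_Q = {{}, {[p62]}, {[p62], [p64=p65]}, {[p62], [p63], [p64=p65]}} (4 elements).


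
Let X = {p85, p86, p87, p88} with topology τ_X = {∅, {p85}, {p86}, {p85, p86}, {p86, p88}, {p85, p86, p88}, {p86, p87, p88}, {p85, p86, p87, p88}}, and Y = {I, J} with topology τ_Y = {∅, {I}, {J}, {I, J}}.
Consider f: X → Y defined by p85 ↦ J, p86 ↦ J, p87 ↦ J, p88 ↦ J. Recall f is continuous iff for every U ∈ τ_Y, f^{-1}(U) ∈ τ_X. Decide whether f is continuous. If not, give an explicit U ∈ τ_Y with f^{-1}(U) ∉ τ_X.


f IS continuous.

Compute f^{-1}(U) for each U ∈ τ_Y:
  U = ∅: f^{-1}(U) = ∅ ∈ τ_X ✓.
  U = {I}: f^{-1}(U) = ∅ ∈ τ_X ✓.
  U = {J}: f^{-1}(U) = {p85, p86, p87, p88} ∈ τ_X ✓.
  U = {I, J}: f^{-1}(U) = {p85, p86, p87, p88} ∈ τ_X ✓.
Every preimage lies in τ_X, so f IS continuous.


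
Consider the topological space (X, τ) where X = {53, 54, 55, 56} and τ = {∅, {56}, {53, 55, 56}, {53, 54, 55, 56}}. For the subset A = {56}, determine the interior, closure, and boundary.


int(A) = {56}, cl(A) = {53, 54, 55, 56}, ∂A = {53, 54, 55}.

Closed sets in (X, τ) are complements of opens:
  closed(X, τ) = {∅, {54}, {53, 54, 55}, {53, 54, 55, 56}}.
int(A) = ⋃ {U ∈ τ : U ⊆ A}. Opens contained in A: ∅, {56}.
Taking the union of these: int(A) = {56}.
cl(A) = ⋂ {C closed : A ⊆ C}. Closed sets containing A: {53, 54, 55, 56}.
Intersecting these: cl(A) = {53, 54, 55, 56}.
∂A = cl(A) ∖ int(A) = {53, 54, 55, 56} ∖ {56} = {53, 54, 55}.


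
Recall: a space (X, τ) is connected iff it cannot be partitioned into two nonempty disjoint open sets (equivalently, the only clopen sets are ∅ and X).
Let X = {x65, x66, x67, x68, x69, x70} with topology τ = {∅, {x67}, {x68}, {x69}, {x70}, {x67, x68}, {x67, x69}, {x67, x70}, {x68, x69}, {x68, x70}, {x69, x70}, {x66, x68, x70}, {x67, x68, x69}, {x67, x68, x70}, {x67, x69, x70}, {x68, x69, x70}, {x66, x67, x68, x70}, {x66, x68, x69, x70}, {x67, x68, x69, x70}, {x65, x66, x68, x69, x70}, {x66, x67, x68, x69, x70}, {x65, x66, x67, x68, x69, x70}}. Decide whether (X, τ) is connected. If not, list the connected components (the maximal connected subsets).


(X, τ) is disconnected; components = [{x67}, {x65, x66, x68, x69, x70}].

Find clopen sets (U ∈ τ with X ∖ U ∈ τ):
  U = ∅, X ∖ U = {x65, x66, x67, x68, x69, x70} — both open, so U is clopen.
  U = {x67}, X ∖ U = {x65, x66, x68, x69, x70} — both open, so U is clopen.
  U = {x65, x66, x68, x69, x70}, X ∖ U = {x67} — both open, so U is clopen.
  U = {x65, x66, x67, x68, x69, x70}, X ∖ U = ∅ — both open, so U is clopen.
Nontrivial clopen(s) exist: e.g. {x65, x66, x68, x69, x70}. So (X, τ) is disconnected.
Compute connected components by grouping points that agree on all clopens:
  component: {x67}
  component: {x65, x66, x68, x69, x70}


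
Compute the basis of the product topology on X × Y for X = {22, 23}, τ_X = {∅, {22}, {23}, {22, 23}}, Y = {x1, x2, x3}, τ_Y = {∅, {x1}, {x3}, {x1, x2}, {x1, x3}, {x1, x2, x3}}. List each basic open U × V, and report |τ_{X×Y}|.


Basis B = {∅ × ∅, {22} × {x1}, {22} × {x3}, {23} × {x1}, {23} × {x3}, {22} × {x1, x2}, {22} × {x1, x3}, {22, 23} × {x1}, {22, 23} × {x3}, {23} × {x1, x2}, {23} × {x1, x3}, {22} × {x1, x2, x3}, {23} × {x1, x2, x3}, {22, 23} × {x1, x2}, {22, 23} × {x1, x3}, {22, 23} × {x1, x2, x3}}; |τ_{X×Y}| = 36.

Enumerate products U × V with U ∈ τ_X, V ∈ τ_Y (deduplicated):
  ∅ × ∅ = {} (∅)
  {22} × {x1} = {(22,x1)}
  {22} × {x3} = {(22,x3)}
  {23} × {x1} = {(23,x1)}
  {23} × {x3} = {(23,x3)}
  {22} × {x1, x2} = {(22,x1), (22,x2)}
  {22} × {x1, x3} = {(22,x1), (22,x3)}
  {22, 23} × {x1} = {(22,x1), (23,x1)}
  {22, 23} × {x3} = {(22,x3), (23,x3)}
  {23} × {x1, x2} = {(23,x1), (23,x2)}
  {23} × {x1, x3} = {(23,x1), (23,x3)}
  {22} × {x1, x2, x3} = {(22,x1), (22,x2), (22,x3)}
  {23} × {x1, x2, x3} = {(23,x1), (23,x2), (23,x3)}
  {22, 23} × {x1, x2} = {(22,x1), (22,x2), (23,x1), (23,x2)}
  {22, 23} × {x1, x3} = {(22,x1), (22,x3), (23,x1), (23,x3)}
  {22, 23} × {x1, x2, x3} = {(22,x1), (22,x2), (22,x3), (23,x1), (23,x2), (23,x3)}
These 16 distinct sets form the basis B.
Close under arbitrary unions to get τ_{X×Y}; counting gives |τ_{X×Y}| = 36.


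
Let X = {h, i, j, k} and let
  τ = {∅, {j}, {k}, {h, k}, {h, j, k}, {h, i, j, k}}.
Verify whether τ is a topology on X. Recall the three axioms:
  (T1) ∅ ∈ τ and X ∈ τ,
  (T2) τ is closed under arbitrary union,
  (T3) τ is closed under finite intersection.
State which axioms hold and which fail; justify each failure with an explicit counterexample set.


τ is NOT a topology on X.

Axiom (T1): ∅ ∈ τ? Yes; X ∈ τ? Yes.
Axiom (T2/T3): check pairwise unions and intersections of members of τ.
Counterexample for (T2): {j} ∪ {k} = {j, k} ∉ τ. Therefore τ is NOT a topology.


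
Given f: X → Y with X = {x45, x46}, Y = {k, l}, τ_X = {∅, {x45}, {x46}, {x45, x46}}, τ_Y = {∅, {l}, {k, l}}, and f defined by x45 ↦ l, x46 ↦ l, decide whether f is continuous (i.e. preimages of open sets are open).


f IS continuous.

Compute f^{-1}(U) for each U ∈ τ_Y:
  U = ∅: f^{-1}(U) = ∅ ∈ τ_X ✓.
  U = {l}: f^{-1}(U) = {x45, x46} ∈ τ_X ✓.
  U = {k, l}: f^{-1}(U) = {x45, x46} ∈ τ_X ✓.
Every preimage lies in τ_X, so f IS continuous.


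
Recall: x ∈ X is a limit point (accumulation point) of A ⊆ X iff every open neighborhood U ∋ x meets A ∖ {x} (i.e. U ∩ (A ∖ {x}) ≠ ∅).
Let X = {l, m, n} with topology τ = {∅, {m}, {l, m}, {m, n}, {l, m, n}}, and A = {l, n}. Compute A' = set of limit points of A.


A' = ∅

For each x ∈ X, list the open sets U ∈ τ with x ∈ U, then check whether U ∩ (A ∖ {x}) ≠ ∅ for every such U.
  x = l: open {l, m} ∋ x has {l, m} ∩ (A ∖ {l}) = ∅, so x is NOT a limit point.
  x = m: open {m} ∋ x has {m} ∩ (A ∖ {m}) = ∅, so x is NOT a limit point.
  x = n: open {m, n} ∋ x has {m, n} ∩ (A ∖ {n}) = ∅, so x is NOT a limit point.
Collecting: A' = ∅.


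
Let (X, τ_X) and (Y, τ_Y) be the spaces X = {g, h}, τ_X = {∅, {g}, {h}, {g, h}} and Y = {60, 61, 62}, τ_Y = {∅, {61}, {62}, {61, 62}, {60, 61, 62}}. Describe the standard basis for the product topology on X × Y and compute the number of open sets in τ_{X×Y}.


Basis B = {∅ × ∅, {g} × {61}, {g} × {62}, {h} × {61}, {h} × {62}, {g} × {61, 62}, {g, h} × {61}, {g, h} × {62}, {h} × {61, 62}, {g} × {60, 61, 62}, {h} × {60, 61, 62}, {g, h} × {61, 62}, {g, h} × {60, 61, 62}}; |τ_{X×Y}| = 25.

Enumerate products U × V with U ∈ τ_X, V ∈ τ_Y (deduplicated):
  ∅ × ∅ = {} (∅)
  {g} × {61} = {(g,61)}
  {g} × {62} = {(g,62)}
  {h} × {61} = {(h,61)}
  {h} × {62} = {(h,62)}
  {g} × {61, 62} = {(g,61), (g,62)}
  {g, h} × {61} = {(g,61), (h,61)}
  {g, h} × {62} = {(g,62), (h,62)}
  {h} × {61, 62} = {(h,61), (h,62)}
  {g} × {60, 61, 62} = {(g,60), (g,61), (g,62)}
  {h} × {60, 61, 62} = {(h,60), (h,61), (h,62)}
  {g, h} × {61, 62} = {(g,61), (g,62), (h,61), (h,62)}
  {g, h} × {60, 61, 62} = {(g,60), (g,61), (g,62), (h,60), (h,61), (h,62)}
These 13 distinct sets form the basis B.
Close under arbitrary unions to get τ_{X×Y}; counting gives |τ_{X×Y}| = 25.


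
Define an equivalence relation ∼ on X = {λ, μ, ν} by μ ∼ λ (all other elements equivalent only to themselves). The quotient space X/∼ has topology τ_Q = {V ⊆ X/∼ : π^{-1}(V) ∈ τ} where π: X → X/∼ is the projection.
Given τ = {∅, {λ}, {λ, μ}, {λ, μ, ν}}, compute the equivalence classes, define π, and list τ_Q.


X/∼ = {[λ=μ], [ν]}; |τ_Q| = 3.

Equivalence classes: [λ=μ], [ν].
Quotient map π: X → X/∼ sends λ ↦ [λ=μ], μ ↦ [λ=μ], ν ↦ [ν].
For each subset V ⊆ X/∼, compute π^{-1}(V) ⊆ X and check whether π^{-1}(V) ∈ τ. V is open in τ_Q iff π^{-1}(V) ∈ τ.
  V = {}: π^{-1}(V) = ∅ ∈ τ ✓.
  V = {[λ=μ]}: π^{-1}(V) = {λ, μ} ∈ τ ✓.
  V = {[ν]}: π^{-1}(V) = {ν} ∉ τ ✗.
  V = {[λ=μ], [ν]}: π^{-1}(V) = {λ, μ, ν} ∈ τ ✓.
Open sets in the quotient: τ_Q = {{}, {[λ=μ]}, {[λ=μ], [ν]}} (3 elements).


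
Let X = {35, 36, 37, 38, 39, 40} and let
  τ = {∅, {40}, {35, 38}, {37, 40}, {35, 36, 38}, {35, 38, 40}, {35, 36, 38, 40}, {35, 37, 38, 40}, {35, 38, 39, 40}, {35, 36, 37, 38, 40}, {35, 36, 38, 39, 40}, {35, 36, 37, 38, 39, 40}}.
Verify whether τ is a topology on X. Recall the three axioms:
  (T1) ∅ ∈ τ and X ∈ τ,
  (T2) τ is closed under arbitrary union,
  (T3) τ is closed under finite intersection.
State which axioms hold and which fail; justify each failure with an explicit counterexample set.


τ is NOT a topology on X.

Axiom (T1): ∅ ∈ τ? Yes; X ∈ τ? Yes.
Axiom (T2/T3): check pairwise unions and intersections of members of τ.
Counterexample for (T2): {37, 40} ∪ {35, 38, 39, 40} = {35, 37, 38, 39, 40} ∉ τ. Therefore τ is NOT a topology.


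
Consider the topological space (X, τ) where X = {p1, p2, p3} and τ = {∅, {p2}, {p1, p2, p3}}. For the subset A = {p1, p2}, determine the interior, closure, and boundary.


int(A) = {p2}, cl(A) = {p1, p2, p3}, ∂A = {p1, p3}.

Closed sets in (X, τ) are complements of opens:
  closed(X, τ) = {∅, {p1, p3}, {p1, p2, p3}}.
int(A) = ⋃ {U ∈ τ : U ⊆ A}. Opens contained in A: ∅, {p2}.
Taking the union of these: int(A) = {p2}.
cl(A) = ⋂ {C closed : A ⊆ C}. Closed sets containing A: {p1, p2, p3}.
Intersecting these: cl(A) = {p1, p2, p3}.
∂A = cl(A) ∖ int(A) = {p1, p2, p3} ∖ {p2} = {p1, p3}.


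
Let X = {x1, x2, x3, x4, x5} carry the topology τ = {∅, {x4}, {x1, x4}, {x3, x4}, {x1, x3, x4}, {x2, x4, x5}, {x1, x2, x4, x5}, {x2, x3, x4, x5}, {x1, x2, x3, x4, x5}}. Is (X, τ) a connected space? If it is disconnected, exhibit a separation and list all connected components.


(X, τ) is connected.

Find clopen sets (U ∈ τ with X ∖ U ∈ τ):
  U = ∅, X ∖ U = {x1, x2, x3, x4, x5} — both open, so U is clopen.
  U = {x1, x2, x3, x4, x5}, X ∖ U = ∅ — both open, so U is clopen.
Only trivial clopens (∅ and X) exist, so (X, τ) is connected.
Compute connected components by grouping points that agree on all clopens:
  component: {x1, x2, x3, x4, x5}


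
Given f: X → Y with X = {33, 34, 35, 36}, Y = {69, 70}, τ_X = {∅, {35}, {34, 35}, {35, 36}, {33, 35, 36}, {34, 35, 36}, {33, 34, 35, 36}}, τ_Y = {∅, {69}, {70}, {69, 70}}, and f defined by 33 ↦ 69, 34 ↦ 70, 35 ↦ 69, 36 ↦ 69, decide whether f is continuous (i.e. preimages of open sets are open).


f is NOT continuous.

Compute f^{-1}(U) for each U ∈ τ_Y:
  U = ∅: f^{-1}(U) = ∅ ∈ τ_X ✓.
  U = {69}: f^{-1}(U) = {33, 35, 36} ∈ τ_X ✓.
  U = {70}: f^{-1}(U) = {34} ∉ τ_X ✗.
  U = {69, 70}: f^{-1}(U) = {33, 34, 35, 36} ∈ τ_X ✓.
Found U = {70} with f^{-1}(U) = {34} not in τ_X. Therefore f is NOT continuous.


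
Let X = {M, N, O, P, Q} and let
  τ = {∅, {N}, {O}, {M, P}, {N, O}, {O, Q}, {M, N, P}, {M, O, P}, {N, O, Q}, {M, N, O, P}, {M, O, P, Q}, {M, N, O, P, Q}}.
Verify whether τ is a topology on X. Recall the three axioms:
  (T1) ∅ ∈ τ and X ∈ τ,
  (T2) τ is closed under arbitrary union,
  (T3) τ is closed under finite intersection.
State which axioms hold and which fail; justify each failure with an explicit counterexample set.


τ IS a topology on X.

Axiom (T1): ∅ ∈ τ? Yes; X ∈ τ? Yes.
Axiom (T2/T3): check pairwise unions and intersections of members of τ.
All pairwise intersections and unions checked — each lies in τ. Therefore τ satisfies (T1), (T2), (T3): it IS a topology on X.


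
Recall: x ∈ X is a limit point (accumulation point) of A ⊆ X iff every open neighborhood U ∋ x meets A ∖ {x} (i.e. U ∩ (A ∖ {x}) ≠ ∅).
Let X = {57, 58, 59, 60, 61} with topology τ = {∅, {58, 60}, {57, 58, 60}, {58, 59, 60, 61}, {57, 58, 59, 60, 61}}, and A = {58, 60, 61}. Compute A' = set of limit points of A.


A' = {57, 58, 59, 60, 61}

For each x ∈ X, list the open sets U ∈ τ with x ∈ U, then check whether U ∩ (A ∖ {x}) ≠ ∅ for every such U.
  x = 57: opens ∋ x are {57, 58, 60}, {57, 58, 59, 60, 61}; each meets A ∖ {57}, so x IS a limit point.
  x = 58: opens ∋ x are {58, 60}, {57, 58, 60}, {58, 59, 60, 61}, {57, 58, 59, 60, 61}; each meets A ∖ {58}, so x IS a limit point.
  x = 59: opens ∋ x are {58, 59, 60, 61}, {57, 58, 59, 60, 61}; each meets A ∖ {59}, so x IS a limit point.
  x = 60: opens ∋ x are {58, 60}, {57, 58, 60}, {58, 59, 60, 61}, {57, 58, 59, 60, 61}; each meets A ∖ {60}, so x IS a limit point.
  x = 61: opens ∋ x are {58, 59, 60, 61}, {57, 58, 59, 60, 61}; each meets A ∖ {61}, so x IS a limit point.
Collecting: A' = {57, 58, 59, 60, 61}.


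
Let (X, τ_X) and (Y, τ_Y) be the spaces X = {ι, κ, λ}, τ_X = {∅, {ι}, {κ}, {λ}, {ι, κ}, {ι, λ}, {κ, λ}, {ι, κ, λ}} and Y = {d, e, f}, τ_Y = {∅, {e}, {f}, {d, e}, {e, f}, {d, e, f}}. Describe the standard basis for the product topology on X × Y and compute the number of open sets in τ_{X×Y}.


Basis B = {∅ × ∅, {ι} × {e}, {ι} × {f}, {κ} × {e}, {κ} × {f}, {λ} × {e}, {λ} × {f}, {ι} × {d, e}, {ι} × {e, f}, {ι, κ} × {e}, {ι, λ} × {e}, {ι, κ} × {f}, {ι, λ} × {f}, {κ} × {d, e}, {κ} × {e, f}, {κ, λ} × {e}, {κ, λ} × {f}, {λ} × {d, e}, {λ} × {e, f}, {ι} × {d, e, f}, {ι, κ, λ} × {e}, {ι, κ, λ} × {f}, {κ} × {d, e, f}, {λ} × {d, e, f}, {ι, κ} × {d, e}, {ι, λ} × {d, e}, {ι, κ} × {e, f}, {ι, λ} × {e, f}, {κ, λ} × {d, e}, {κ, λ} × {e, f}, {ι, κ} × {d, e, f}, {ι, λ} × {d, e, f}, {ι, κ, λ} × {d, e}, {ι, κ, λ} × {e, f}, {κ, λ} × {d, e, f}, {ι, κ, λ} × {d, e, f}}; |τ_{X×Y}| = 216.

Enumerate products U × V with U ∈ τ_X, V ∈ τ_Y (deduplicated):
  ∅ × ∅ = {} (∅)
  {ι} × {e} = {(ι,e)}
  {ι} × {f} = {(ι,f)}
  {κ} × {e} = {(κ,e)}
  {κ} × {f} = {(κ,f)}
  {λ} × {e} = {(λ,e)}
  {λ} × {f} = {(λ,f)}
  {ι} × {d, e} = {(ι,d), (ι,e)}
  {ι} × {e, f} = {(ι,e), (ι,f)}
  {ι, κ} × {e} = {(ι,e), (κ,e)}
  {ι, λ} × {e} = {(ι,e), (λ,e)}
  {ι, κ} × {f} = {(ι,f), (κ,f)}
  {ι, λ} × {f} = {(ι,f), (λ,f)}
  {κ} × {d, e} = {(κ,d), (κ,e)}
  {κ} × {e, f} = {(κ,e), (κ,f)}
  {κ, λ} × {e} = {(κ,e), (λ,e)}
  {κ, λ} × {f} = {(κ,f), (λ,f)}
  {λ} × {d, e} = {(λ,d), (λ,e)}
  {λ} × {e, f} = {(λ,e), (λ,f)}
  {ι} × {d, e, f} = {(ι,d), (ι,e), (ι,f)}
  {ι, κ, λ} × {e} = {(ι,e), (κ,e), (λ,e)}
  {ι, κ, λ} × {f} = {(ι,f), (κ,f), (λ,f)}
  {κ} × {d, e, f} = {(κ,d), (κ,e), (κ,f)}
  {λ} × {d, e, f} = {(λ,d), (λ,e), (λ,f)}
  {ι, κ} × {d, e} = {(ι,d), (ι,e), (κ,d), (κ,e)}
  {ι, λ} × {d, e} = {(ι,d), (ι,e), (λ,d), (λ,e)}
  {ι, κ} × {e, f} = {(ι,e), (ι,f), (κ,e), (κ,f)}
  {ι, λ} × {e, f} = {(ι,e), (ι,f), (λ,e), (λ,f)}
  {κ, λ} × {d, e} = {(κ,d), (κ,e), (λ,d), (λ,e)}
  {κ, λ} × {e, f} = {(κ,e), (κ,f), (λ,e), (λ,f)}
  {ι, κ} × {d, e, f} = {(ι,d), (ι,e), (ι,f), (κ,d), (κ,e), (κ,f)}
  {ι, λ} × {d, e, f} = {(ι,d), (ι,e), (ι,f), (λ,d), (λ,e), (λ,f)}
  {ι, κ, λ} × {d, e} = {(ι,d), (ι,e), (κ,d), (κ,e), (λ,d), (λ,e)}
  {ι, κ, λ} × {e, f} = {(ι,e), (ι,f), (κ,e), (κ,f), (λ,e), (λ,f)}
  {κ, λ} × {d, e, f} = {(κ,d), (κ,e), (κ,f), (λ,d), (λ,e), (λ,f)}
  {ι, κ, λ} × {d, e, f} = {(ι,d), (ι,e), (ι,f), (κ,d), (κ,e), (κ,f), (λ,d), (λ,e), (λ,f)}
These 36 distinct sets form the basis B.
Close under arbitrary unions to get τ_{X×Y}; counting gives |τ_{X×Y}| = 216.


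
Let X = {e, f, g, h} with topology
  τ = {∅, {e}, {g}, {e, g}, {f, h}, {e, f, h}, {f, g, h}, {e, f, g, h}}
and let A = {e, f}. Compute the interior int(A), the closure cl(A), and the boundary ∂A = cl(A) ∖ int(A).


int(A) = {e}, cl(A) = {e, f, h}, ∂A = {f, h}.

Closed sets in (X, τ) are complements of opens:
  closed(X, τ) = {∅, {e}, {g}, {e, g}, {f, h}, {e, f, h}, {f, g, h}, {e, f, g, h}}.
int(A) = ⋃ {U ∈ τ : U ⊆ A}. Opens contained in A: ∅, {e}.
Taking the union of these: int(A) = {e}.
cl(A) = ⋂ {C closed : A ⊆ C}. Closed sets containing A: {e, f, h}, {e, f, g, h}.
Intersecting these: cl(A) = {e, f, h}.
∂A = cl(A) ∖ int(A) = {e, f, h} ∖ {e} = {f, h}.


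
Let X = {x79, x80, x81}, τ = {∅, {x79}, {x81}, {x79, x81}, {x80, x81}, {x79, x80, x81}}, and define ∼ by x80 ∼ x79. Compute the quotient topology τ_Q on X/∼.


X/∼ = {[x79=x80], [x81]}; |τ_Q| = 3.

Equivalence classes: [x79=x80], [x81].
Quotient map π: X → X/∼ sends x79 ↦ [x79=x80], x80 ↦ [x79=x80], x81 ↦ [x81].
For each subset V ⊆ X/∼, compute π^{-1}(V) ⊆ X and check whether π^{-1}(V) ∈ τ. V is open in τ_Q iff π^{-1}(V) ∈ τ.
  V = {}: π^{-1}(V) = ∅ ∈ τ ✓.
  V = {[x79=x80]}: π^{-1}(V) = {x79, x80} ∉ τ ✗.
  V = {[x81]}: π^{-1}(V) = {x81} ∈ τ ✓.
  V = {[x79=x80], [x81]}: π^{-1}(V) = {x79, x80, x81} ∈ τ ✓.
Open sets in the quotient: τ_Q = {{}, {[x81]}, {[x79=x80], [x81]}} (3 elements).


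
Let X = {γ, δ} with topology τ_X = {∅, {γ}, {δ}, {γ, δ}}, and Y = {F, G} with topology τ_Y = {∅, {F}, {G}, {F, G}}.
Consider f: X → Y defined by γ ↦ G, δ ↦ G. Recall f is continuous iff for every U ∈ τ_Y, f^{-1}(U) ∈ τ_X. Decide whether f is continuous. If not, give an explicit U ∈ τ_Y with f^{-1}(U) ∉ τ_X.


f IS continuous.

Compute f^{-1}(U) for each U ∈ τ_Y:
  U = ∅: f^{-1}(U) = ∅ ∈ τ_X ✓.
  U = {F}: f^{-1}(U) = ∅ ∈ τ_X ✓.
  U = {G}: f^{-1}(U) = {γ, δ} ∈ τ_X ✓.
  U = {F, G}: f^{-1}(U) = {γ, δ} ∈ τ_X ✓.
Every preimage lies in τ_X, so f IS continuous.


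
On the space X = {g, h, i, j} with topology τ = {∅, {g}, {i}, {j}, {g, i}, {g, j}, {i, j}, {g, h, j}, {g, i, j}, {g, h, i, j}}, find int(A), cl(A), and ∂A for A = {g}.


int(A) = {g}, cl(A) = {g, h}, ∂A = {h}.

Closed sets in (X, τ) are complements of opens:
  closed(X, τ) = {∅, {h}, {i}, {g, h}, {h, i}, {h, j}, {g, h, i}, {g, h, j}, {h, i, j}, {g, h, i, j}}.
int(A) = ⋃ {U ∈ τ : U ⊆ A}. Opens contained in A: ∅, {g}.
Taking the union of these: int(A) = {g}.
cl(A) = ⋂ {C closed : A ⊆ C}. Closed sets containing A: {g, h}, {g, h, i}, {g, h, j}, {g, h, i, j}.
Intersecting these: cl(A) = {g, h}.
∂A = cl(A) ∖ int(A) = {g, h} ∖ {g} = {h}.


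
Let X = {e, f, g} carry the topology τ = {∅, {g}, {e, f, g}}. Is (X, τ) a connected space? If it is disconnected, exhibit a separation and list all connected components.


(X, τ) is connected.

Find clopen sets (U ∈ τ with X ∖ U ∈ τ):
  U = ∅, X ∖ U = {e, f, g} — both open, so U is clopen.
  U = {e, f, g}, X ∖ U = ∅ — both open, so U is clopen.
Only trivial clopens (∅ and X) exist, so (X, τ) is connected.
Compute connected components by grouping points that agree on all clopens:
  component: {e, f, g}


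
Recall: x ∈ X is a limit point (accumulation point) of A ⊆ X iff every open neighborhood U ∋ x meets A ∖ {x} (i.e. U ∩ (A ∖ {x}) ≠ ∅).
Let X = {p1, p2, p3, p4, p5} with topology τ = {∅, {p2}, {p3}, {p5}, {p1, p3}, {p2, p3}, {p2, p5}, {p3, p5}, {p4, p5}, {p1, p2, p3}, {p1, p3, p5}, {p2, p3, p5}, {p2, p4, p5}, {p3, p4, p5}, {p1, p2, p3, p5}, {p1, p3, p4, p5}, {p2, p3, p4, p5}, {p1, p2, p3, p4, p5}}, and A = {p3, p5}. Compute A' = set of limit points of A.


A' = {p1, p4}

For each x ∈ X, list the open sets U ∈ τ with x ∈ U, then check whether U ∩ (A ∖ {x}) ≠ ∅ for every such U.
  x = p1: opens ∋ x are {p1, p3}, {p1, p2, p3}, {p1, p3, p5}, {p1, p2, p3, p5}, {p1, p3, p4, p5}, {p1, p2, p3, p4, p5}; each meets A ∖ {p1}, so x IS a limit point.
  x = p2: open {p2} ∋ x has {p2} ∩ (A ∖ {p2}) = ∅, so x is NOT a limit point.
  x = p3: open {p3} ∋ x has {p3} ∩ (A ∖ {p3}) = ∅, so x is NOT a limit point.
  x = p4: opens ∋ x are {p4, p5}, {p2, p4, p5}, {p3, p4, p5}, {p1, p3, p4, p5}, {p2, p3, p4, p5}, {p1, p2, p3, p4, p5}; each meets A ∖ {p4}, so x IS a limit point.
  x = p5: open {p5} ∋ x has {p5} ∩ (A ∖ {p5}) = ∅, so x is NOT a limit point.
Collecting: A' = {p1, p4}.


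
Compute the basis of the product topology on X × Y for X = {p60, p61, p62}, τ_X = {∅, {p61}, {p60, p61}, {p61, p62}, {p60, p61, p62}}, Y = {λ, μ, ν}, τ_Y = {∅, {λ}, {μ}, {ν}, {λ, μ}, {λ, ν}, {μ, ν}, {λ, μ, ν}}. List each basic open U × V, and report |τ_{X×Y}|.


Basis B = {∅ × ∅, {p61} × {λ}, {p61} × {μ}, {p61} × {ν}, {p60, p61} × {λ}, {p60, p61} × {μ}, {p60, p61} × {ν}, {p61} × {λ, μ}, {p61} × {λ, ν}, {p61, p62} × {λ}, {p61} × {μ, ν}, {p61, p62} × {μ}, {p61, p62} × {ν}, {p60, p61, p62} × {λ}, {p60, p61, p62} × {μ}, {p60, p61, p62} × {ν}, {p61} × {λ, μ, ν}, {p60, p61} × {λ, μ}, {p60, p61} × {λ, ν}, {p60, p61} × {μ, ν}, {p61, p62} × {λ, μ}, {p61, p62} × {λ, ν}, {p61, p62} × {μ, ν}, {p60, p61} × {λ, μ, ν}, {p60, p61, p62} × {λ, μ}, {p60, p61, p62} × {λ, ν}, {p60, p61, p62} × {μ, ν}, {p61, p62} × {λ, μ, ν}, {p60, p61, p62} × {λ, μ, ν}}; |τ_{X×Y}| = 125.

Enumerate products U × V with U ∈ τ_X, V ∈ τ_Y (deduplicated):
  ∅ × ∅ = {} (∅)
  {p61} × {λ} = {(p61,λ)}
  {p61} × {μ} = {(p61,μ)}
  {p61} × {ν} = {(p61,ν)}
  {p60, p61} × {λ} = {(p60,λ), (p61,λ)}
  {p60, p61} × {μ} = {(p60,μ), (p61,μ)}
  {p60, p61} × {ν} = {(p60,ν), (p61,ν)}
  {p61} × {λ, μ} = {(p61,λ), (p61,μ)}
  {p61} × {λ, ν} = {(p61,λ), (p61,ν)}
  {p61, p62} × {λ} = {(p61,λ), (p62,λ)}
  {p61} × {μ, ν} = {(p61,μ), (p61,ν)}
  {p61, p62} × {μ} = {(p61,μ), (p62,μ)}
  {p61, p62} × {ν} = {(p61,ν), (p62,ν)}
  {p60, p61, p62} × {λ} = {(p60,λ), (p61,λ), (p62,λ)}
  {p60, p61, p62} × {μ} = {(p60,μ), (p61,μ), (p62,μ)}
  {p60, p61, p62} × {ν} = {(p60,ν), (p61,ν), (p62,ν)}
  {p61} × {λ, μ, ν} = {(p61,λ), (p61,μ), (p61,ν)}
  {p60, p61} × {λ, μ} = {(p60,λ), (p60,μ), (p61,λ), (p61,μ)}
  {p60, p61} × {λ, ν} = {(p60,λ), (p60,ν), (p61,λ), (p61,ν)}
  {p60, p61} × {μ, ν} = {(p60,μ), (p60,ν), (p61,μ), (p61,ν)}
  {p61, p62} × {λ, μ} = {(p61,λ), (p61,μ), (p62,λ), (p62,μ)}
  {p61, p62} × {λ, ν} = {(p61,λ), (p61,ν), (p62,λ), (p62,ν)}
  {p61, p62} × {μ, ν} = {(p61,μ), (p61,ν), (p62,μ), (p62,ν)}
  {p60, p61} × {λ, μ, ν} = {(p60,λ), (p60,μ), (p60,ν), (p61,λ), (p61,μ), (p61,ν)}
  {p60, p61, p62} × {λ, μ} = {(p60,λ), (p60,μ), (p61,λ), (p61,μ), (p62,λ), (p62,μ)}
  {p60, p61, p62} × {λ, ν} = {(p60,λ), (p60,ν), (p61,λ), (p61,ν), (p62,λ), (p62,ν)}
  {p60, p61, p62} × {μ, ν} = {(p60,μ), (p60,ν), (p61,μ), (p61,ν), (p62,μ), (p62,ν)}
  {p61, p62} × {λ, μ, ν} = {(p61,λ), (p61,μ), (p61,ν), (p62,λ), (p62,μ), (p62,ν)}
  {p60, p61, p62} × {λ, μ, ν} = {(p60,λ), (p60,μ), (p60,ν), (p61,λ), (p61,μ), (p61,ν), (p62,λ), (p62,μ), (p62,ν)}
These 29 distinct sets form the basis B.
Close under arbitrary unions to get τ_{X×Y}; counting gives |τ_{X×Y}| = 125.


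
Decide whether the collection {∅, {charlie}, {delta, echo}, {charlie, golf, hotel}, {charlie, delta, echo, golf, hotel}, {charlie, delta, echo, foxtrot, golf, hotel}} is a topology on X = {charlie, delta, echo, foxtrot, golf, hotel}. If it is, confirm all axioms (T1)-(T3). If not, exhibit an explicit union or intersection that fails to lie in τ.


τ is NOT a topology on X.

Axiom (T1): ∅ ∈ τ? Yes; X ∈ τ? Yes.
Axiom (T2/T3): check pairwise unions and intersections of members of τ.
Counterexample for (T2): {charlie} ∪ {delta, echo} = {charlie, delta, echo} ∉ τ. Therefore τ is NOT a topology.


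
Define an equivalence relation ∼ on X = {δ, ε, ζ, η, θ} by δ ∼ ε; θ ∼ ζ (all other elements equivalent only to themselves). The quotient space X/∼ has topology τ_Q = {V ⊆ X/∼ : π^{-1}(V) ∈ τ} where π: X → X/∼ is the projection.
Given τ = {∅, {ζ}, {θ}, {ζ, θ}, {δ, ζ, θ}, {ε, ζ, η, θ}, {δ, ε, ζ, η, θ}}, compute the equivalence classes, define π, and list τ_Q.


X/∼ = {[δ=ε], [ζ=θ], [η]}; |τ_Q| = 3.

Equivalence classes: [δ=ε], [ζ=θ], [η].
Quotient map π: X → X/∼ sends δ ↦ [δ=ε], ε ↦ [δ=ε], ζ ↦ [ζ=θ], η ↦ [η], θ ↦ [ζ=θ].
For each subset V ⊆ X/∼, compute π^{-1}(V) ⊆ X and check whether π^{-1}(V) ∈ τ. V is open in τ_Q iff π^{-1}(V) ∈ τ.
  V = {}: π^{-1}(V) = ∅ ∈ τ ✓.
  V = {[δ=ε]}: π^{-1}(V) = {δ, ε} ∉ τ ✗.
  V = {[ζ=θ]}: π^{-1}(V) = {ζ, θ} ∈ τ ✓.
  V = {[δ=ε], [ζ=θ]}: π^{-1}(V) = {δ, ε, ζ, θ} ∉ τ ✗.
  V = {[η]}: π^{-1}(V) = {η} ∉ τ ✗.
  V = {[δ=ε], [η]}: π^{-1}(V) = {δ, ε, η} ∉ τ ✗.
  V = {[ζ=θ], [η]}: π^{-1}(V) = {ζ, η, θ} ∉ τ ✗.
  V = {[δ=ε], [ζ=θ], [η]}: π^{-1}(V) = {δ, ε, ζ, η, θ} ∈ τ ✓.
Open sets in the quotient: τ_Q = {{}, {[ζ=θ]}, {[δ=ε], [ζ=θ], [η]}} (3 elements).


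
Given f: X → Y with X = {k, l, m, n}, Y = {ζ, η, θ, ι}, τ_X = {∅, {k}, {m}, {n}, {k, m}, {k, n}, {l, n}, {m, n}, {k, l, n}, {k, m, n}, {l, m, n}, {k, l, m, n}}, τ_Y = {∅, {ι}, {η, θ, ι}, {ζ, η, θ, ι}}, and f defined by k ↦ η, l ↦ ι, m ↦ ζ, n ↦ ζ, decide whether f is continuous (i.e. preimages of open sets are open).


f is NOT continuous.

Compute f^{-1}(U) for each U ∈ τ_Y:
  U = ∅: f^{-1}(U) = ∅ ∈ τ_X ✓.
  U = {ι}: f^{-1}(U) = {l} ∉ τ_X ✗.
  U = {η, θ, ι}: f^{-1}(U) = {k, l} ∉ τ_X ✗.
  U = {ζ, η, θ, ι}: f^{-1}(U) = {k, l, m, n} ∈ τ_X ✓.
Found U = {ι} with f^{-1}(U) = {l} not in τ_X. Therefore f is NOT continuous.


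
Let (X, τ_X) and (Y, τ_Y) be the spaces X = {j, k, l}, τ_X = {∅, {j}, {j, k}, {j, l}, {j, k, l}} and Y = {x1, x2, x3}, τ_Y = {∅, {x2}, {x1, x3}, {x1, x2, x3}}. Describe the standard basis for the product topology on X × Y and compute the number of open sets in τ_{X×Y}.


Basis B = {∅ × ∅, {j} × {x2}, {j} × {x1, x3}, {j, k} × {x2}, {j, l} × {x2}, {j} × {x1, x2, x3}, {j, k, l} × {x2}, {j, k} × {x1, x3}, {j, l} × {x1, x3}, {j, k} × {x1, x2, x3}, {j, l} × {x1, x2, x3}, {j, k, l} × {x1, x3}, {j, k, l} × {x1, x2, x3}}; |τ_{X×Y}| = 25.

Enumerate products U × V with U ∈ τ_X, V ∈ τ_Y (deduplicated):
  ∅ × ∅ = {} (∅)
  {j} × {x2} = {(j,x2)}
  {j} × {x1, x3} = {(j,x1), (j,x3)}
  {j, k} × {x2} = {(j,x2), (k,x2)}
  {j, l} × {x2} = {(j,x2), (l,x2)}
  {j} × {x1, x2, x3} = {(j,x1), (j,x2), (j,x3)}
  {j, k, l} × {x2} = {(j,x2), (k,x2), (l,x2)}
  {j, k} × {x1, x3} = {(j,x1), (j,x3), (k,x1), (k,x3)}
  {j, l} × {x1, x3} = {(j,x1), (j,x3), (l,x1), (l,x3)}
  {j, k} × {x1, x2, x3} = {(j,x1), (j,x2), (j,x3), (k,x1), (k,x2), (k,x3)}
  {j, l} × {x1, x2, x3} = {(j,x1), (j,x2), (j,x3), (l,x1), (l,x2), (l,x3)}
  {j, k, l} × {x1, x3} = {(j,x1), (j,x3), (k,x1), (k,x3), (l,x1), (l,x3)}
  {j, k, l} × {x1, x2, x3} = {(j,x1), (j,x2), (j,x3), (k,x1), (k,x2), (k,x3), (l,x1), (l,x2), (l,x3)}
These 13 distinct sets form the basis B.
Close under arbitrary unions to get τ_{X×Y}; counting gives |τ_{X×Y}| = 25.


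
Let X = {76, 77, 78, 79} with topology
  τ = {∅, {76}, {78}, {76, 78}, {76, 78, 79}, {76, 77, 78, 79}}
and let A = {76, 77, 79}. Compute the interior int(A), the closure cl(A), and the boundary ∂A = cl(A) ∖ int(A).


int(A) = {76}, cl(A) = {76, 77, 79}, ∂A = {77, 79}.

Closed sets in (X, τ) are complements of opens:
  closed(X, τ) = {∅, {77}, {77, 79}, {76, 77, 79}, {77, 78, 79}, {76, 77, 78, 79}}.
int(A) = ⋃ {U ∈ τ : U ⊆ A}. Opens contained in A: ∅, {76}.
Taking the union of these: int(A) = {76}.
cl(A) = ⋂ {C closed : A ⊆ C}. Closed sets containing A: {76, 77, 79}, {76, 77, 78, 79}.
Intersecting these: cl(A) = {76, 77, 79}.
∂A = cl(A) ∖ int(A) = {76, 77, 79} ∖ {76} = {77, 79}.


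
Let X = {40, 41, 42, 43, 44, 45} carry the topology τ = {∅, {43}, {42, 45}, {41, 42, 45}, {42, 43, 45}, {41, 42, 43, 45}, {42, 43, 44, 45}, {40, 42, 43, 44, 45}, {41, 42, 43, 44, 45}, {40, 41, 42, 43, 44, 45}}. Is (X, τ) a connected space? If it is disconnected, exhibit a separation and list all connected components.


(X, τ) is connected.

Find clopen sets (U ∈ τ with X ∖ U ∈ τ):
  U = ∅, X ∖ U = {40, 41, 42, 43, 44, 45} — both open, so U is clopen.
  U = {40, 41, 42, 43, 44, 45}, X ∖ U = ∅ — both open, so U is clopen.
Only trivial clopens (∅ and X) exist, so (X, τ) is connected.
Compute connected components by grouping points that agree on all clopens:
  component: {40, 41, 42, 43, 44, 45}


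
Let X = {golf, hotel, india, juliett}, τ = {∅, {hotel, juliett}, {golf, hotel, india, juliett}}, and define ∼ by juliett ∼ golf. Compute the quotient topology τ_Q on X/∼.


X/∼ = {[golf=juliett], [hotel], [india]}; |τ_Q| = 2.

Equivalence classes: [golf=juliett], [hotel], [india].
Quotient map π: X → X/∼ sends golf ↦ [golf=juliett], hotel ↦ [hotel], india ↦ [india], juliett ↦ [golf=juliett].
For each subset V ⊆ X/∼, compute π^{-1}(V) ⊆ X and check whether π^{-1}(V) ∈ τ. V is open in τ_Q iff π^{-1}(V) ∈ τ.
  V = {}: π^{-1}(V) = ∅ ∈ τ ✓.
  V = {[golf=juliett]}: π^{-1}(V) = {golf, juliett} ∉ τ ✗.
  V = {[hotel]}: π^{-1}(V) = {hotel} ∉ τ ✗.
  V = {[golf=juliett], [hotel]}: π^{-1}(V) = {golf, hotel, juliett} ∉ τ ✗.
  V = {[india]}: π^{-1}(V) = {india} ∉ τ ✗.
  V = {[golf=juliett], [india]}: π^{-1}(V) = {golf, india, juliett} ∉ τ ✗.
  V = {[hotel], [india]}: π^{-1}(V) = {hotel, india} ∉ τ ✗.
  V = {[golf=juliett], [hotel], [india]}: π^{-1}(V) = {golf, hotel, india, juliett} ∈ τ ✓.
Open sets in the quotient: τ_Q = {{}, {[golf=juliett], [hotel], [india]}} (2 elements).
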